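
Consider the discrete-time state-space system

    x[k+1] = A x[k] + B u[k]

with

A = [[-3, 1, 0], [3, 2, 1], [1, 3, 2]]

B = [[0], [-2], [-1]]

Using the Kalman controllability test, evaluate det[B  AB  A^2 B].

AB = [[-2], [-5], [-8]]
A^2B = [[1], [-24], [-33]]
Controllability matrix C = [B  AB  A^2B] = [[0, -2, 1], [-2, -5, -24], [-1, -8, -33]]
Expanding along the first row, det(C) = 0·((-5)·(-33) - (-24)·(-8)) - (-2)·((-2)·(-33) - (-24)·(-1)) + 1·((-2)·(-8) - (-5)·(-1)) = 0·(-27) - (-2)·42 + 1·11 = 95
Since det(C) ≠ 0, rank(C) = 3 and the system is completely controllable.

95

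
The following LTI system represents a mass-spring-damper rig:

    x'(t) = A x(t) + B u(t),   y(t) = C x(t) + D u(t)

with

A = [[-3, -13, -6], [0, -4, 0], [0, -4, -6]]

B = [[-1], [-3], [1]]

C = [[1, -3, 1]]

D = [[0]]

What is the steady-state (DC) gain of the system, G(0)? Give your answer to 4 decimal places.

4.5000

G(0) = C(-A)^{-1}B + D = -C A^{-1} B + D.
det A = -72, so A^{-1} = (1/-72)·adj(A) = [[-1/3, 3/4, 1/3], [0, -1/4, 0], [0, 1/6, -1/6]]
A^{-1} B = [-19/12, 3/4, -2/3]^T
C A^{-1} B = -9/2
G(0) = D - C A^{-1} B = 0 - (-9/2) = 9/2 ≈ 4.5000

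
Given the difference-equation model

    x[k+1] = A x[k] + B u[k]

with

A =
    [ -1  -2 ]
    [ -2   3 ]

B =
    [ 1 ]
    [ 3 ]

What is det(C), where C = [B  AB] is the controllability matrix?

28

AB = [[-7], [7]]
Controllability matrix C = [B  AB] = [[1, -7], [3, 7]]
det(C) = 1·7 - (-7)·3 = 7 - (-21) = 28
Since det(C) ≠ 0, rank(C) = 2 and the system is completely controllable.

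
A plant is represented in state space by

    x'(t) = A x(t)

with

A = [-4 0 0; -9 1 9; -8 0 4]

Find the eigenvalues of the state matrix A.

-4, 1, 4

det(sI - A) = s^3 - (tr A)s^2 + (M11 + M22 + M33)s - det A, where Mii is the 2×2 principal minor of A obtained by deleting row i and column i.
tr A = (-4) + 1 + 4 = 1; M11 = 1·4 - 9·0 = 4 - 0 = 4; M22 = (-4)·4 - 0·(-8) = -16 - 0 = -16; M33 = (-4)·1 - 0·(-9) = -4 - 0 = -4; sum of minors = -16.
det A = (-4)·(1·4 - 9·0) - 0·((-9)·4 - 9·(-8)) + 0·((-9)·0 - 1·(-8)) = (-4)·4 - 0·36 + 0·8 = -16.
So p(s) = det(sI - A) = s^3 - s^2 - 16s + 16.
Rational-root test: any integer root divides 16. Testing small divisors, s = 1 works: p(1) = 1 + (-1) + (-16) + 16 = 0, so (s - 1) is a factor.
Dividing, p(s) = (s - 1)(s^2 - 16).
Factor s^2 - 16: two numbers with sum 0 and product -16 are 4 and -4, so s^2 - 16 = (s - 4)(s + 4).
Hence p(s) = (s - 4) (s - 1) (s + 4), with roots -4, 1, 4.
At least one eigenvalue has non-negative real part, so the system is not asymptotically stable.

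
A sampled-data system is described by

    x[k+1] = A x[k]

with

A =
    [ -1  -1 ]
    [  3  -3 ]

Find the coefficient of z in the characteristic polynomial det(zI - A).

4

For a 2×2 matrix, det(zI - A) = z^2 - (tr A)z + det A.
tr A = -4, det A = 6.
So p(z) = z^2 + 4z + 6.
The coefficient of z is 4.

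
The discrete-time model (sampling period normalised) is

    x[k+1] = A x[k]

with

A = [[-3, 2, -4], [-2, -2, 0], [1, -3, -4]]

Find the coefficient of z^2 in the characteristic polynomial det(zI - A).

9

Expand det(zI - A) for the 3×3 matrix.
p(z) = z^3 + 9z^2 + 34z + 72.
(Check: constant term = det(-A) = (-1)^3 det A = 72; coefficient of z^2 = -tr A = 9.)
The coefficient of z^2 is 9.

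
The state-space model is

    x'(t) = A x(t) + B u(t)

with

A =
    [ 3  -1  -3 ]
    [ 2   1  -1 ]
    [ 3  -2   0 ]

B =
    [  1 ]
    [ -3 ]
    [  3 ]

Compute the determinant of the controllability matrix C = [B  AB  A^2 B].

835

AB = [[-3], [-4], [9]]
A^2B = [[-32], [-19], [-1]]
Controllability matrix C = [B  AB  A^2B] = [[1, -3, -32], [-3, -4, -19], [3, 9, -1]]
Expanding along the first row, det(C) = 1·((-4)·(-1) - (-19)·9) - (-3)·((-3)·(-1) - (-19)·3) + (-32)·((-3)·9 - (-4)·3) = 1·175 - (-3)·60 + (-32)·(-15) = 835
Since det(C) ≠ 0, rank(C) = 3 and the system is completely controllable.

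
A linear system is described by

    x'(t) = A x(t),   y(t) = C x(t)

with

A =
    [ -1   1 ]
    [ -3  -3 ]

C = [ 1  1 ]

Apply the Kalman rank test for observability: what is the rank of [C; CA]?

CA = [[-4, -2]]
Observability matrix O = [C; CA] = [[1, 1], [-4, -2]]
det(O) = 1·(-2) - 1·(-4) = -2 - (-4) = 2 ≠ 0, so rank(O) = 2.
rank(O) = 2 = n, so the pair (A, C) is completely observable.

2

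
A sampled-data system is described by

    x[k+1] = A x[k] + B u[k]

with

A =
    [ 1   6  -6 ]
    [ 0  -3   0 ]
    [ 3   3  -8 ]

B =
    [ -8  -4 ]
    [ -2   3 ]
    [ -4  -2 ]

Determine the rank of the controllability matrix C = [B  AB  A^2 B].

2

AB = [[4, 26], [6, -9], [2, 13]]
A^2B = [[28, -106], [-18, 27], [14, -53]]
Controllability matrix C = [B  AB  A^2B] = [[-8, -4, 4, 26, 28, -106], [-2, 3, 6, -9, -18, 27], [-4, -2, 2, 13, 14, -53]]
The rows r1, r2, r3 of C are linearly dependent: -r1 + 2·r3 = 0 (check each entry), so rank(C) ≤ 2.
The 2×2 minor from rows 1, 2, columns 1, 2 is (-8)·3 - (-4)·(-2) = -24 - 8 = -32 ≠ 0, so rank(C) = 2.
rank(C) = 2 < n = 3, so the pair (A, B) is not completely controllable.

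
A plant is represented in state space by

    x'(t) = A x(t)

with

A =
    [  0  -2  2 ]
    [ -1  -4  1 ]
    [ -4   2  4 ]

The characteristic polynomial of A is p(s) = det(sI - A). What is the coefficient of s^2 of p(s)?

0

Expand det(sI - A) for the 3×3 matrix.
p(s) = s^3 - 12s + 36.
(Check: constant term = det(-A) = (-1)^3 det A = 36; coefficient of s^2 = -tr A = 0.)
The coefficient of s^2 is 0.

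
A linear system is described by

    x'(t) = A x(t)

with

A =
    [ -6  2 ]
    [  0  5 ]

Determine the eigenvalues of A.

det(sI - A) = s^2 - (tr A)s + det A, with tr A = (-6) + 5 = -1 and det A = (-6)·5 - 2·0 = -30 - 0 = -30.
So p(s) = det(sI - A) = s^2 + s - 30.
Factor s^2 + s - 30: two numbers with sum -1 and product -30 are 5 and -6, so s^2 + s - 30 = (s - 5)(s + 6).
Hence p(s) = (s - 5) (s + 6), with roots -6, 5.
At least one eigenvalue has non-negative real part, so the system is not asymptotically stable.

-6, 5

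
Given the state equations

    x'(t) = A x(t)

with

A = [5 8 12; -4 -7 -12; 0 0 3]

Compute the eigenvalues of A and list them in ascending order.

det(sI - A) = s^3 - (tr A)s^2 + (M11 + M22 + M33)s - det A, where Mii is the 2×2 principal minor of A obtained by deleting row i and column i.
tr A = 5 + (-7) + 3 = 1; M11 = (-7)·3 - (-12)·0 = -21 - 0 = -21; M22 = 5·3 - 12·0 = 15 - 0 = 15; M33 = 5·(-7) - 8·(-4) = -35 - (-32) = -3; sum of minors = -9.
det A = 5·((-7)·3 - (-12)·0) - 8·((-4)·3 - (-12)·0) + 12·((-4)·0 - (-7)·0) = 5·(-21) - 8·(-12) + 12·0 = -9.
So p(s) = det(sI - A) = s^3 - s^2 - 9s + 9.
Rational-root test: any integer root divides 9. Testing small divisors, s = 1 works: p(1) = 1 + (-1) + (-9) + 9 = 0, so (s - 1) is a factor.
Dividing, p(s) = (s - 1)(s^2 - 9).
Factor s^2 - 9: two numbers with sum 0 and product -9 are 3 and -3, so s^2 - 9 = (s - 3)(s + 3).
Hence p(s) = (s - 3) (s - 1) (s + 3), with roots -3, 1, 3.
At least one eigenvalue has non-negative real part, so the system is not asymptotically stable.

-3, 1, 3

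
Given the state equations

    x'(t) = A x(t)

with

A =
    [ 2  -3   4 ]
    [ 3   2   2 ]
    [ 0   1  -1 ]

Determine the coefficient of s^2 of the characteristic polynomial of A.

-3

Expand det(sI - A) for the 3×3 matrix.
p(s) = s^3 - 3s^2 + 7s + 5.
(Check: constant term = det(-A) = (-1)^3 det A = 5; coefficient of s^2 = -tr A = -3.)
The coefficient of s^2 is -3.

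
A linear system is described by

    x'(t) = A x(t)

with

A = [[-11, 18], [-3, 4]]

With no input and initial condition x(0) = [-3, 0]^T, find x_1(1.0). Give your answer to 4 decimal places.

0.7514

det(sI - A) = s^2 - (tr A)s + det A, with tr A = (-11) + 4 = -7 and det A = (-11)·4 - 18·(-3) = -44 - (-54) = 10.
So p(s) = det(sI - A) = s^2 + 7s + 10.
Factor s^2 + 7s + 10: two numbers with sum -7 and product 10 are -2 and -5, so s^2 + 7s + 10 = (s + 2)(s + 5).
Hence p(s) = (s + 2) (s + 5), with roots -5, -2.
The eigenvalues -5, -2 are distinct and real, so A is diagonalisable and x(t) = e^{At} x(0) = V diag(e^{λ_i t}) V^{-1} x(0), where the columns of V are the eigenvectors.
λ = -5: A - (-5)I = [[-6, 18], [-3, 9]]. Row 1 gives (-6)·v1 + 18·v2 = 0, so take v_1 = [-3, -1]^T.
λ = -2: A - (-2)I = [[-9, 18], [-3, 6]]. Row 1 gives (-9)·v1 + 18·v2 = 0, so take v_2 = [2, 1]^T.
V = [v_1 v_2] = [[-3, 2], [-1, 1]] has det V = -1, so V^{-1} = adj(V)/det V = [[-1, 2], [-1, 3]].
Modal coordinates z(0) = V^{-1} x(0): (-1)·(-3) + 2·0 = 3; (-1)·(-3) + 3·0 = 3; so z(0) = [3, 3]^T.
x_1(t) = Σ_i (v_i)_1 · z_i(0) · e^{λ_i t} (row 1 of V times the modal terms).
x_1(1.0) = (-3)·3·e^{-5·1.0} + 2·3·e^{-2·1.0} = (-9)·0.006738 + 6·0.135335 = 0.7514.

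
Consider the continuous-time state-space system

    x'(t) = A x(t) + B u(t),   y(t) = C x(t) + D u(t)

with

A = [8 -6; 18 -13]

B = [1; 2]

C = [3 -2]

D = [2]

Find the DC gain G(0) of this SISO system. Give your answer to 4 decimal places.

G(0) = C(-A)^{-1}B + D = -C A^{-1} B + D.
det A = 4, so A^{-1} = (1/4)·adj(A) = [[-13/4, 3/2], [-9/2, 2]]
A^{-1} B = [-1/4, -1/2]^T
C A^{-1} B = 1/4
G(0) = D - C A^{-1} B = 2 - (1/4) = 7/4 ≈ 1.7500

1.7500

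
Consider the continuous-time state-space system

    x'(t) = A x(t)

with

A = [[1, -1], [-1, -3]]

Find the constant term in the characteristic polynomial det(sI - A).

-4

For a 2×2 matrix, det(sI - A) = s^2 - (tr A)s + det A.
tr A = -2, det A = -4.
So p(s) = s^2 + 2s - 4.
The constant term is -4.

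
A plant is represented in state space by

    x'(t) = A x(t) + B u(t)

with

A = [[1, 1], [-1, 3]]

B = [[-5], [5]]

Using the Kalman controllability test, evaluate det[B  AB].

AB = [[0], [20]]
Controllability matrix C = [B  AB] = [[-5, 0], [5, 20]]
det(C) = (-5)·20 - 0·5 = -100 - 0 = -100
Since det(C) ≠ 0, rank(C) = 2 and the system is completely controllable.

-100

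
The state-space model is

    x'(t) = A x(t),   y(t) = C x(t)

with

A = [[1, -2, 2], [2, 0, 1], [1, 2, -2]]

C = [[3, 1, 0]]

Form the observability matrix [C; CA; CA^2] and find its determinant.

CA = [[5, -6, 7]]
CA^2 = [[0, 4, -10]]
Observability matrix O = [C; CA; CA^2] = [[3, 1, 0], [5, -6, 7], [0, 4, -10]]
Expanding along the first row, det(O) = 3·((-6)·(-10) - 7·4) - 1·(5·(-10) - 7·0) + 0·(5·4 - (-6)·0) = 3·32 - 1·(-50) + 0·20 = 146
Since det(O) ≠ 0, rank(O) = 3 and the system is completely observable.

146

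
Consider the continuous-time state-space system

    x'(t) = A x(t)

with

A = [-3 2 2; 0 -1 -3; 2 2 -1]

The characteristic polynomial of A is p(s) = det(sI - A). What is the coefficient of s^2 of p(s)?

Expand det(sI - A) for the 3×3 matrix.
p(s) = s^3 + 5s^2 + 9s + 29.
(Check: constant term = det(-A) = (-1)^3 det A = 29; coefficient of s^2 = -tr A = 5.)
The coefficient of s^2 is 5.

5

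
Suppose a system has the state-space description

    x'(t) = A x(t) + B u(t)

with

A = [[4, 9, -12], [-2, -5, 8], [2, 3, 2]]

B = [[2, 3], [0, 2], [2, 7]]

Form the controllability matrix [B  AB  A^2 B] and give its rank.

2

AB = [[-16, -54], [12, 40], [8, 26]]
A^2B = [[-52, -168], [36, 116], [20, 64]]
Controllability matrix C = [B  AB  A^2B] = [[2, 3, -16, -54, -52, -168], [0, 2, 12, 40, 36, 116], [2, 7, 8, 26, 20, 64]]
The rows r1, r2, r3 of C are linearly dependent: -r1 - 2·r2 + r3 = 0 (check each entry), so rank(C) ≤ 2.
The 2×2 minor from rows 1, 2, columns 1, 2 is 2·2 - 3·0 = 4 - 0 = 4 ≠ 0, so rank(C) = 2.
rank(C) = 2 < n = 3, so the pair (A, B) is not completely controllable.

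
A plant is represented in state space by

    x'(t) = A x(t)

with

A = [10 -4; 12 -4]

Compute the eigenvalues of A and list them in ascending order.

2, 4

det(sI - A) = s^2 - (tr A)s + det A, with tr A = 10 + (-4) = 6 and det A = 10·(-4) - (-4)·12 = -40 - (-48) = 8.
So p(s) = det(sI - A) = s^2 - 6s + 8.
Factor s^2 - 6s + 8: two numbers with sum 6 and product 8 are 4 and 2, so s^2 - 6s + 8 = (s - 4)(s - 2).
Hence p(s) = (s - 4) (s - 2), with roots 2, 4.
At least one eigenvalue has non-negative real part, so the system is not asymptotically stable.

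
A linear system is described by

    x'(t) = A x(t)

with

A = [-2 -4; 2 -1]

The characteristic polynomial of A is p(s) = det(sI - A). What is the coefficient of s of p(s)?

For a 2×2 matrix, det(sI - A) = s^2 - (tr A)s + det A.
tr A = -3, det A = 10.
So p(s) = s^2 + 3s + 10.
The coefficient of s is 3.

3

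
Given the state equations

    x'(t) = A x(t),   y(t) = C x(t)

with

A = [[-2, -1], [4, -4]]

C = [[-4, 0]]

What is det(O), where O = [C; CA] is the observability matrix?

CA = [[8, 4]]
Observability matrix O = [C; CA] = [[-4, 0], [8, 4]]
det(O) = (-4)·4 - 0·8 = -16 - 0 = -16
Since det(O) ≠ 0, rank(O) = 2 and the system is completely observable.

-16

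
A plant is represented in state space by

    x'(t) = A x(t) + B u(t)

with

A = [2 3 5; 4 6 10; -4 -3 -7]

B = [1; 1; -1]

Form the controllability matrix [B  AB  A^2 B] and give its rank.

1

AB = [[0], [0], [0]]
A^2B = [[0], [0], [0]]
Controllability matrix C = [B  AB  A^2B] = [[1, 0, 0], [1, 0, 0], [-1, 0, 0]]
Every column of C is a scalar multiple of column 1 = [1, 1, -1] (multipliers 1, 0, 0), so the columns span a one-dimensional space.
C ≠ 0, hence rank(C) = 1.
rank(C) = 1 < n = 3, so the pair (A, B) is not completely controllable.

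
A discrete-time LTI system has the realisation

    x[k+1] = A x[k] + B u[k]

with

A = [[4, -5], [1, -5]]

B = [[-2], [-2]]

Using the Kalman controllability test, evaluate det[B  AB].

AB = [[2], [8]]
Controllability matrix C = [B  AB] = [[-2, 2], [-2, 8]]
det(C) = (-2)·8 - 2·(-2) = -16 - (-4) = -12
Since det(C) ≠ 0, rank(C) = 2 and the system is completely controllable.

-12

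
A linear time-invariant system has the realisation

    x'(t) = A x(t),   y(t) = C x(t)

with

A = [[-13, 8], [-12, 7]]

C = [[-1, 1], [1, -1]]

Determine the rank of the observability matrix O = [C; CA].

1

CA = [[1, -1], [-1, 1]]
Observability matrix O = [C; CA] = [[-1, 1], [1, -1], [1, -1], [-1, 1]]
Every row of O is a scalar multiple of row 1 = [-1, 1] (multipliers 1, -1, -1, 1), so the rows span a one-dimensional space.
O ≠ 0, hence rank(O) = 1.
rank(O) = 1 < n = 2, so the pair (A, C) is not completely observable.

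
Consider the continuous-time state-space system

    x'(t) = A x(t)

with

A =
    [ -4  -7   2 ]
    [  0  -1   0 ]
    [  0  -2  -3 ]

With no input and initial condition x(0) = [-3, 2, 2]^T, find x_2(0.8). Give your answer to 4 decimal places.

det(sI - A) = s^3 - (tr A)s^2 + (M11 + M22 + M33)s - det A, where Mii is the 2×2 principal minor of A obtained by deleting row i and column i.
tr A = (-4) + (-1) + (-3) = -8; M11 = (-1)·(-3) - 0·(-2) = 3 - 0 = 3; M22 = (-4)·(-3) - 2·0 = 12 - 0 = 12; M33 = (-4)·(-1) - (-7)·0 = 4 - 0 = 4; sum of minors = 19.
det A = (-4)·((-1)·(-3) - 0·(-2)) - (-7)·(0·(-3) - 0·0) + 2·(0·(-2) - (-1)·0) = (-4)·3 - (-7)·0 + 2·0 = -12.
So p(s) = det(sI - A) = s^3 + 8s^2 + 19s + 12.
Rational-root test: any integer root divides 12. Testing small divisors, s = -1 works: p(-1) = -1 + 8 + (-19) + 12 = 0, so (s + 1) is a factor.
Dividing, p(s) = (s + 1)(s^2 + 7s + 12).
Factor s^2 + 7s + 12: two numbers with sum -7 and product 12 are -3 and -4, so s^2 + 7s + 12 = (s + 3)(s + 4).
Hence p(s) = (s + 1) (s + 3) (s + 4), with roots -4, -3, -1.
The eigenvalues -4, -3, -1 are distinct and real, so A is diagonalisable and x(t) = e^{At} x(0) = V diag(e^{λ_i t}) V^{-1} x(0), where the columns of V are the eigenvectors.
λ = -4: A - (-4)I = [[0, -7, 2], [0, 3, 0], [0, -2, 1]]. v must be orthogonal to every row; (row 1) × (row 2) = [-6, 0, 0], so take v_1 = [1, 0, 0]^T.
λ = -3: A - (-3)I = [[-1, -7, 2], [0, 2, 0], [0, -2, 0]]. v must be orthogonal to every row; (row 1) × (row 2) = [-4, 0, -2], so take v_2 = [2, 0, 1]^T.
λ = -1: A - (-1)I = [[-3, -7, 2], [0, 0, 0], [0, -2, -2]]. v must be orthogonal to every row; (row 1) × (row 3) = [18, -6, 6], so take v_3 = [-3, 1, -1]^T.
V = [v_1 v_2 v_3] = [[1, 2, -3], [0, 0, 1], [0, 1, -1]] has det V = -1, so V^{-1} = adj(V)/det V = [[1, 1, -2], [0, 1, 1], [0, 1, 0]].
Modal coordinates z(0) = V^{-1} x(0): 1·(-3) + 1·2 + (-2)·2 = -5; 0·(-3) + 1·2 + 1·2 = 4; 0·(-3) + 1·2 + 0·2 = 2; so z(0) = [-5, 4, 2]^T.
x_2(t) = Σ_i (v_i)_2 · z_i(0) · e^{λ_i t} (row 2 of V times the modal terms).
x_2(0.8) = 0·(-5)·e^{-4·0.8} + 0·4·e^{-3·0.8} + 1·2·e^{-1·0.8} = 0·0.040762 + 0·0.090718 + 2·0.449329 = 0.8987.

0.8987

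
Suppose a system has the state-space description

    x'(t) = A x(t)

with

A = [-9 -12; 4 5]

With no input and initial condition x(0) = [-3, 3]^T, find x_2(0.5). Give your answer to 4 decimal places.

2.9698

det(sI - A) = s^2 - (tr A)s + det A, with tr A = (-9) + 5 = -4 and det A = (-9)·5 - (-12)·4 = -45 - (-48) = 3.
So p(s) = det(sI - A) = s^2 + 4s + 3.
Factor s^2 + 4s + 3: two numbers with sum -4 and product 3 are -1 and -3, so s^2 + 4s + 3 = (s + 1)(s + 3).
Hence p(s) = (s + 1) (s + 3), with roots -3, -1.
The eigenvalues -3, -1 are distinct and real, so A is diagonalisable and x(t) = e^{At} x(0) = V diag(e^{λ_i t}) V^{-1} x(0), where the columns of V are the eigenvectors.
λ = -3: A - (-3)I = [[-6, -12], [4, 8]]. Row 1 gives (-6)·v1 + (-12)·v2 = 0, so take v_1 = [2, -1]^T.
λ = -1: A - (-1)I = [[-8, -12], [4, 6]]. Row 1 gives (-8)·v1 + (-12)·v2 = 0, so take v_2 = [-3, 2]^T.
V = [v_1 v_2] = [[2, -3], [-1, 2]] has det V = 1, so V^{-1} = adj(V)/det V = [[2, 3], [1, 2]].
Modal coordinates z(0) = V^{-1} x(0): 2·(-3) + 3·3 = 3; 1·(-3) + 2·3 = 3; so z(0) = [3, 3]^T.
x_2(t) = Σ_i (v_i)_2 · z_i(0) · e^{λ_i t} (row 2 of V times the modal terms).
x_2(0.5) = (-1)·3·e^{-3·0.5} + 2·3·e^{-1·0.5} = (-3)·0.223130 + 6·0.606531 = 2.9698.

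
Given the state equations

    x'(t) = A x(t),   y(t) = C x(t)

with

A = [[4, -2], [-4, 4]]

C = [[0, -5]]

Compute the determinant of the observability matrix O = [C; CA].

100

CA = [[20, -20]]
Observability matrix O = [C; CA] = [[0, -5], [20, -20]]
det(O) = 0·(-20) - (-5)·20 = 0 - (-100) = 100
Since det(O) ≠ 0, rank(O) = 2 and the system is completely observable.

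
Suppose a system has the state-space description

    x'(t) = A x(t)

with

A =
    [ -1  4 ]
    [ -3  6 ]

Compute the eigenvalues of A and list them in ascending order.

det(sI - A) = s^2 - (tr A)s + det A, with tr A = (-1) + 6 = 5 and det A = (-1)·6 - 4·(-3) = -6 - (-12) = 6.
So p(s) = det(sI - A) = s^2 - 5s + 6.
Factor s^2 - 5s + 6: two numbers with sum 5 and product 6 are 3 and 2, so s^2 - 5s + 6 = (s - 3)(s - 2).
Hence p(s) = (s - 3) (s - 2), with roots 2, 3.
At least one eigenvalue has non-negative real part, so the system is not asymptotically stable.

2, 3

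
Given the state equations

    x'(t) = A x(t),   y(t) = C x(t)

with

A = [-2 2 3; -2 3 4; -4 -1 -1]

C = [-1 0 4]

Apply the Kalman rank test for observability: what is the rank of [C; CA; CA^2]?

CA = [[-14, -6, -7]]
CA^2 = [[68, -39, -59]]
Observability matrix O = [C; CA; CA^2] = [[-1, 0, 4], [-14, -6, -7], [68, -39, -59]]
det(O) = (-1)·((-6)·(-59) - (-7)·(-39)) - 0·((-14)·(-59) - (-7)·68) + 4·((-14)·(-39) - (-6)·68) = (-1)·81 - 0·1302 + 4·954 = 3735 ≠ 0, so rank(O) = 3.
rank(O) = 3 = n, so the pair (A, C) is completely observable.

3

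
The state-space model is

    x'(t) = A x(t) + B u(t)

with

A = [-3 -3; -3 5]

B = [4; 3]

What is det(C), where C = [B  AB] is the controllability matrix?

75

AB = [[-21], [3]]
Controllability matrix C = [B  AB] = [[4, -21], [3, 3]]
det(C) = 4·3 - (-21)·3 = 12 - (-63) = 75
Since det(C) ≠ 0, rank(C) = 2 and the system is completely controllable.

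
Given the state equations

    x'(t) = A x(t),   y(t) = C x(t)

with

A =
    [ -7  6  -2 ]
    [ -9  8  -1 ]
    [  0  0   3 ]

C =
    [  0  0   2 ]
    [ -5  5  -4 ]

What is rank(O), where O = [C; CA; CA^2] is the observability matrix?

2

CA = [[0, 0, 6], [-10, 10, -7]]
CA^2 = [[0, 0, 18], [-20, 20, -11]]
Observability matrix O = [C; CA; CA^2] = [[0, 0, 2], [-5, 5, -4], [0, 0, 6], [-10, 10, -7], [0, 0, 18], [-20, 20, -11]]
The columns c1, c2, c3 of O are linearly dependent: c1 + c2 = 0 (check each entry), so rank(O) ≤ 2.
The 2×2 minor from rows 1, 2, columns 1, 3 is 0·(-4) - 2·(-5) = 0 - (-10) = 10 ≠ 0, so rank(O) = 2.
rank(O) = 2 < n = 3, so the pair (A, C) is not completely observable.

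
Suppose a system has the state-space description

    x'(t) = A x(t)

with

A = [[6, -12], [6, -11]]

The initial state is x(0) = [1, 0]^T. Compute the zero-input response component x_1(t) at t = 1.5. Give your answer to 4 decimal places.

0.3592

det(sI - A) = s^2 - (tr A)s + det A, with tr A = 6 + (-11) = -5 and det A = 6·(-11) - (-12)·6 = -66 - (-72) = 6.
So p(s) = det(sI - A) = s^2 + 5s + 6.
Factor s^2 + 5s + 6: two numbers with sum -5 and product 6 are -2 and -3, so s^2 + 5s + 6 = (s + 2)(s + 3).
Hence p(s) = (s + 2) (s + 3), with roots -3, -2.
The eigenvalues -3, -2 are distinct and real, so A is diagonalisable and x(t) = e^{At} x(0) = V diag(e^{λ_i t}) V^{-1} x(0), where the columns of V are the eigenvectors.
λ = -3: A - (-3)I = [[9, -12], [6, -8]]. Row 1 gives 9·v1 + (-12)·v2 = 0, so take v_1 = [-4, -3]^T.
λ = -2: A - (-2)I = [[8, -12], [6, -9]]. Row 1 gives 8·v1 + (-12)·v2 = 0, so take v_2 = [-3, -2]^T.
V = [v_1 v_2] = [[-4, -3], [-3, -2]] has det V = -1, so V^{-1} = adj(V)/det V = [[2, -3], [-3, 4]].
Modal coordinates z(0) = V^{-1} x(0): 2·1 + (-3)·0 = 2; (-3)·1 + 4·0 = -3; so z(0) = [2, -3]^T.
x_1(t) = Σ_i (v_i)_1 · z_i(0) · e^{λ_i t} (row 1 of V times the modal terms).
x_1(1.5) = (-4)·2·e^{-3·1.5} + (-3)·(-3)·e^{-2·1.5} = (-8)·0.011109 + 9·0.049787 = 0.3592.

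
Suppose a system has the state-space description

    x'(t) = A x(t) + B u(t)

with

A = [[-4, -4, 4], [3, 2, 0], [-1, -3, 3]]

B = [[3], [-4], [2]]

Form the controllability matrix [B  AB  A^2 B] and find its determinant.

AB = [[12], [1], [15]]
A^2B = [[8], [38], [30]]
Controllability matrix C = [B  AB  A^2B] = [[3, 12, 8], [-4, 1, 38], [2, 15, 30]]
Expanding along the first row, det(C) = 3·(1·30 - 38·15) - 12·((-4)·30 - 38·2) + 8·((-4)·15 - 1·2) = 3·(-540) - 12·(-196) + 8·(-62) = 236
Since det(C) ≠ 0, rank(C) = 3 and the system is completely controllable.

236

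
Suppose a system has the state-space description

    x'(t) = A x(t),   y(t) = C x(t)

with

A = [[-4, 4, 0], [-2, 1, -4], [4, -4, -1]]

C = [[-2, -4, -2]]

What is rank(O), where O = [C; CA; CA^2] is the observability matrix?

CA = [[8, -4, 18]]
CA^2 = [[48, -44, -2]]
Observability matrix O = [C; CA; CA^2] = [[-2, -4, -2], [8, -4, 18], [48, -44, -2]]
det(O) = (-2)·((-4)·(-2) - 18·(-44)) - (-4)·(8·(-2) - 18·48) + (-2)·(8·(-44) - (-4)·48) = (-2)·800 - (-4)·(-880) + (-2)·(-160) = -4800 ≠ 0, so rank(O) = 3.
rank(O) = 3 = n, so the pair (A, C) is completely observable.

3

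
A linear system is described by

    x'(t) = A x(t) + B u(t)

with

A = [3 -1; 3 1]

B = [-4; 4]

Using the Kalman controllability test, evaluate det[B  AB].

AB = [[-16], [-8]]
Controllability matrix C = [B  AB] = [[-4, -16], [4, -8]]
det(C) = (-4)·(-8) - (-16)·4 = 32 - (-64) = 96
Since det(C) ≠ 0, rank(C) = 2 and the system is completely controllable.

96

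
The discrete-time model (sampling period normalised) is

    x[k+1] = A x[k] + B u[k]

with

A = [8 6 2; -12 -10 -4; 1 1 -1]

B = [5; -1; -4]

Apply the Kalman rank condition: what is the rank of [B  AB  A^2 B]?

AB = [[26], [-34], [8]]
A^2B = [[20], [-4], [-16]]
Controllability matrix C = [B  AB  A^2B] = [[5, 26, 20], [-1, -34, -4], [-4, 8, -16]]
The rows r1, r2, r3 of C are linearly dependent: r1 + r2 + r3 = 0 (check each entry), so rank(C) ≤ 2.
The 2×2 minor from rows 1, 2, columns 1, 2 is 5·(-34) - 26·(-1) = -170 - (-26) = -144 ≠ 0, so rank(C) = 2.
rank(C) = 2 < n = 3, so the pair (A, B) is not completely controllable.

2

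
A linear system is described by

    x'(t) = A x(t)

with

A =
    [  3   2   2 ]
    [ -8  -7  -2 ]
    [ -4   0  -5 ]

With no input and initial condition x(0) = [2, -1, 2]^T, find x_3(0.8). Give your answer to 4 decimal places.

-2.2564

det(sI - A) = s^3 - (tr A)s^2 + (M11 + M22 + M33)s - det A, where Mii is the 2×2 principal minor of A obtained by deleting row i and column i.
tr A = 3 + (-7) + (-5) = -9; M11 = (-7)·(-5) - (-2)·0 = 35 - 0 = 35; M22 = 3·(-5) - 2·(-4) = -15 - (-8) = -7; M33 = 3·(-7) - 2·(-8) = -21 - (-16) = -5; sum of minors = 23.
det A = 3·((-7)·(-5) - (-2)·0) - 2·((-8)·(-5) - (-2)·(-4)) + 2·((-8)·0 - (-7)·(-4)) = 3·35 - 2·32 + 2·(-28) = -15.
So p(s) = det(sI - A) = s^3 + 9s^2 + 23s + 15.
Rational-root test: any integer root divides 15. Testing small divisors, s = -1 works: p(-1) = -1 + 9 + (-23) + 15 = 0, so (s + 1) is a factor.
Dividing, p(s) = (s + 1)(s^2 + 8s + 15).
Factor s^2 + 8s + 15: two numbers with sum -8 and product 15 are -3 and -5, so s^2 + 8s + 15 = (s + 3)(s + 5).
Hence p(s) = (s + 1) (s + 3) (s + 5), with roots -5, -3, -1.
The eigenvalues -5, -3, -1 are distinct and real, so A is diagonalisable and x(t) = e^{At} x(0) = V diag(e^{λ_i t}) V^{-1} x(0), where the columns of V are the eigenvectors.
λ = -5: A - (-5)I = [[8, 2, 2], [-8, -2, -2], [-4, 0, 0]]. v must be orthogonal to every row; (row 1) × (row 3) = [0, -8, 8], so take v_1 = [0, -1, 1]^T.
λ = -3: A - (-3)I = [[6, 2, 2], [-8, -4, -2], [-4, 0, -2]]. v must be orthogonal to every row; (row 1) × (row 2) = [4, -4, -8], so take v_2 = [-1, 1, 2]^T.
λ = -1: A - (-1)I = [[4, 2, 2], [-8, -6, -2], [-4, 0, -4]]. v must be orthogonal to every row; (row 1) × (row 2) = [8, -8, -8], so take v_3 = [1, -1, -1]^T.
V = [v_1 v_2 v_3] = [[0, -1, 1], [-1, 1, -1], [1, 2, -1]] has det V = -1, so V^{-1} = adj(V)/det V = [[-1, -1, 0], [2, 1, 1], [3, 1, 1]].
Modal coordinates z(0) = V^{-1} x(0): (-1)·2 + (-1)·(-1) + 0·2 = -1; 2·2 + 1·(-1) + 1·2 = 5; 3·2 + 1·(-1) + 1·2 = 7; so z(0) = [-1, 5, 7]^T.
x_3(t) = Σ_i (v_i)_3 · z_i(0) · e^{λ_i t} (row 3 of V times the modal terms).
x_3(0.8) = 1·(-1)·e^{-5·0.8} + 2·5·e^{-3·0.8} + (-1)·7·e^{-1·0.8} = (-1)·0.018316 + 10·0.090718 + (-7)·0.449329 = -2.2564.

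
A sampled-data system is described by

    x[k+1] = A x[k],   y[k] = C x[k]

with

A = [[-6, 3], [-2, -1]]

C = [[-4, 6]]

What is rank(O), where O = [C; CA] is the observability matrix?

1

CA = [[12, -18]]
Observability matrix O = [C; CA] = [[-4, 6], [12, -18]]
Every row of O is a scalar multiple of row 1 = [-4, 6] (multipliers 1, -3), so the rows span a one-dimensional space.
O ≠ 0, hence rank(O) = 1.
rank(O) = 1 < n = 2, so the pair (A, C) is not completely observable.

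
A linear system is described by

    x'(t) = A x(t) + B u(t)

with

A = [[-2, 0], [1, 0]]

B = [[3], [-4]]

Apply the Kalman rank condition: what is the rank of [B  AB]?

2

AB = [[-6], [3]]
Controllability matrix C = [B  AB] = [[3, -6], [-4, 3]]
det(C) = 3·3 - (-6)·(-4) = 9 - 24 = -15 ≠ 0, so rank(C) = 2.
rank(C) = 2 = n, so the pair (A, B) is completely controllable.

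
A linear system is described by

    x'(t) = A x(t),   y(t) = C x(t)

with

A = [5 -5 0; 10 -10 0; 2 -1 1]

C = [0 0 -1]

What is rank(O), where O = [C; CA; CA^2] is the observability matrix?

CA = [[-2, 1, -1]]
CA^2 = [[-2, 1, -1]]
Observability matrix O = [C; CA; CA^2] = [[0, 0, -1], [-2, 1, -1], [-2, 1, -1]]
The columns c1, c2, c3 of O are linearly dependent: c1 + 2·c2 = 0 (check each entry), so rank(O) ≤ 2.
The 2×2 minor from rows 1, 2, columns 1, 3 is 0·(-1) - (-1)·(-2) = 0 - 2 = -2 ≠ 0, so rank(O) = 2.
rank(O) = 2 < n = 3, so the pair (A, C) is not completely observable.

2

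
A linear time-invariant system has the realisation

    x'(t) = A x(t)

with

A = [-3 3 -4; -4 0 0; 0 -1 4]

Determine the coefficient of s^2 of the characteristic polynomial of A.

Expand det(sI - A) for the 3×3 matrix.
p(s) = s^3 - s^2 - 32.
(Check: constant term = det(-A) = (-1)^3 det A = -32; coefficient of s^2 = -tr A = -1.)
The coefficient of s^2 is -1.

-1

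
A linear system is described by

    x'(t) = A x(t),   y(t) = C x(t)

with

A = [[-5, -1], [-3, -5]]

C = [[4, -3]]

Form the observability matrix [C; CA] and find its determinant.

11

CA = [[-11, 11]]
Observability matrix O = [C; CA] = [[4, -3], [-11, 11]]
det(O) = 4·11 - (-3)·(-11) = 44 - 33 = 11
Since det(O) ≠ 0, rank(O) = 2 and the system is completely observable.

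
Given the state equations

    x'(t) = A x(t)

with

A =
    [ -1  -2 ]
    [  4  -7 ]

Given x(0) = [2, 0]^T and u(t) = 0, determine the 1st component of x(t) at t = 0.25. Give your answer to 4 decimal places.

1.3165

det(sI - A) = s^2 - (tr A)s + det A, with tr A = (-1) + (-7) = -8 and det A = (-1)·(-7) - (-2)·4 = 7 - (-8) = 15.
So p(s) = det(sI - A) = s^2 + 8s + 15.
Factor s^2 + 8s + 15: two numbers with sum -8 and product 15 are -3 and -5, so s^2 + 8s + 15 = (s + 3)(s + 5).
Hence p(s) = (s + 3) (s + 5), with roots -5, -3.
The eigenvalues -5, -3 are distinct and real, so A is diagonalisable and x(t) = e^{At} x(0) = V diag(e^{λ_i t}) V^{-1} x(0), where the columns of V are the eigenvectors.
λ = -5: A - (-5)I = [[4, -2], [4, -2]]. Row 1 gives 4·v1 + (-2)·v2 = 0, so take v_1 = [-1, -2]^T.
λ = -3: A - (-3)I = [[2, -2], [4, -4]]. Row 1 gives 2·v1 + (-2)·v2 = 0, so take v_2 = [-1, -1]^T.
V = [v_1 v_2] = [[-1, -1], [-2, -1]] has det V = -1, so V^{-1} = adj(V)/det V = [[1, -1], [-2, 1]].
Modal coordinates z(0) = V^{-1} x(0): 1·2 + (-1)·0 = 2; (-2)·2 + 1·0 = -4; so z(0) = [2, -4]^T.
x_1(t) = Σ_i (v_i)_1 · z_i(0) · e^{λ_i t} (row 1 of V times the modal terms).
x_1(0.25) = (-1)·2·e^{-5·0.25} + (-1)·(-4)·e^{-3·0.25} = (-2)·0.286505 + 4·0.472367 = 1.3165.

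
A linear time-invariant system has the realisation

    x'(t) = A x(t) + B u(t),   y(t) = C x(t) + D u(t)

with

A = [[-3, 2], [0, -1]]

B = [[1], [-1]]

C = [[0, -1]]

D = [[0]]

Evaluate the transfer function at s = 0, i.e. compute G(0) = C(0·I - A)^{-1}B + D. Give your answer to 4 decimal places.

1.0000

G(0) = C(-A)^{-1}B + D = -C A^{-1} B + D.
det A = 3, so A^{-1} = (1/3)·adj(A) = [[-1/3, -2/3], [0, -1]]
A^{-1} B = [1/3, 1]^T
C A^{-1} B = -1
G(0) = D - C A^{-1} B = 0 - (-1) = 1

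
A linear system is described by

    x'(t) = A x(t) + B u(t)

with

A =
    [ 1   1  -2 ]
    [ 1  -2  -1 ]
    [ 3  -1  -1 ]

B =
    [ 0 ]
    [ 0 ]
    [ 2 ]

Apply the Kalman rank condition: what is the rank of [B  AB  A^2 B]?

3

AB = [[-4], [-2], [-2]]
A^2B = [[-2], [2], [-8]]
Controllability matrix C = [B  AB  A^2B] = [[0, -4, -2], [0, -2, 2], [2, -2, -8]]
det(C) = 0·((-2)·(-8) - 2·(-2)) - (-4)·(0·(-8) - 2·2) + (-2)·(0·(-2) - (-2)·2) = 0·20 - (-4)·(-4) + (-2)·4 = -24 ≠ 0, so rank(C) = 3.
rank(C) = 3 = n, so the pair (A, B) is completely controllable.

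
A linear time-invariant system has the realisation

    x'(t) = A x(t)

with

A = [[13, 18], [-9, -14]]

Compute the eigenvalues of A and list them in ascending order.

-5, 4

det(sI - A) = s^2 - (tr A)s + det A, with tr A = 13 + (-14) = -1 and det A = 13·(-14) - 18·(-9) = -182 - (-162) = -20.
So p(s) = det(sI - A) = s^2 + s - 20.
Factor s^2 + s - 20: two numbers with sum -1 and product -20 are 4 and -5, so s^2 + s - 20 = (s - 4)(s + 5).
Hence p(s) = (s - 4) (s + 5), with roots -5, 4.
At least one eigenvalue has non-negative real part, so the system is not asymptotically stable.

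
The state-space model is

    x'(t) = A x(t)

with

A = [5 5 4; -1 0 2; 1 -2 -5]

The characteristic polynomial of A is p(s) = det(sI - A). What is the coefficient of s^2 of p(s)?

Expand det(sI - A) for the 3×3 matrix.
p(s) = s^3 - 20s - 13.
(Check: constant term = det(-A) = (-1)^3 det A = -13; coefficient of s^2 = -tr A = 0.)
The coefficient of s^2 is 0.

0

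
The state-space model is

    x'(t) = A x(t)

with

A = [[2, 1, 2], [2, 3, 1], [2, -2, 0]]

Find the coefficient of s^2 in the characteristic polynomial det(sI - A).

Expand det(sI - A) for the 3×3 matrix.
p(s) = s^3 - 5s^2 + 2s + 14.
(Check: constant term = det(-A) = (-1)^3 det A = 14; coefficient of s^2 = -tr A = -5.)
The coefficient of s^2 is -5.

-5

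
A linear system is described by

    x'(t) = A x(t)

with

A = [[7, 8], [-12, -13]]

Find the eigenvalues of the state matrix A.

det(sI - A) = s^2 - (tr A)s + det A, with tr A = 7 + (-13) = -6 and det A = 7·(-13) - 8·(-12) = -91 - (-96) = 5.
So p(s) = det(sI - A) = s^2 + 6s + 5.
Factor s^2 + 6s + 5: two numbers with sum -6 and product 5 are -1 and -5, so s^2 + 6s + 5 = (s + 1)(s + 5).
Hence p(s) = (s + 1) (s + 5), with roots -5, -1.
All eigenvalues have negative real part, so the system is asymptotically stable.

-5, -1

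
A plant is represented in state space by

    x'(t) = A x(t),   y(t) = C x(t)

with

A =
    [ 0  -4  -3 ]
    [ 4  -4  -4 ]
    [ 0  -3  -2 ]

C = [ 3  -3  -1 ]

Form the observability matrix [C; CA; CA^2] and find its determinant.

CA = [[-12, 3, 5]]
CA^2 = [[12, 21, 14]]
Observability matrix O = [C; CA; CA^2] = [[3, -3, -1], [-12, 3, 5], [12, 21, 14]]
Expanding along the first row, det(O) = 3·(3·14 - 5·21) - (-3)·((-12)·14 - 5·12) + (-1)·((-12)·21 - 3·12) = 3·(-63) - (-3)·(-228) + (-1)·(-288) = -585
Since det(O) ≠ 0, rank(O) = 3 and the system is completely observable.

-585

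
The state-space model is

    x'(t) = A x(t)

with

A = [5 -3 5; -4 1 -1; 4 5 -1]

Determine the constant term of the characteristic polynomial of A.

76

Expand det(sI - A) for the 3×3 matrix.
p(s) = s^3 - 5s^2 - 28s + 76.
(Check: constant term = det(-A) = (-1)^3 det A = 76; coefficient of s^2 = -tr A = -5.)
The constant term is 76.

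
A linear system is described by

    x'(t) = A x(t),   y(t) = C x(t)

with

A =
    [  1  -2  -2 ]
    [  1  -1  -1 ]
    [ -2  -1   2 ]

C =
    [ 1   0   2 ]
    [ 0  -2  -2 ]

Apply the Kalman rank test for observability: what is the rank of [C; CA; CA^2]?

CA = [[-3, -4, 2], [2, 4, -2]]
CA^2 = [[-11, 8, 14], [10, -6, -12]]
Observability matrix O = [C; CA; CA^2] = [[1, 0, 2], [0, -2, -2], [-3, -4, 2], [2, 4, -2], [-11, 8, 14], [10, -6, -12]]
Take the 3×3 submatrix of O formed by rows 1, 2, 3: [[1, 0, 2], [0, -2, -2], [-3, -4, 2]]. Its determinant is 1·((-2)·2 - (-2)·(-4)) - 0·(0·2 - (-2)·(-3)) + 2·(0·(-4) - (-2)·(-3)) = 1·(-12) - 0·(-6) + 2·(-6) = -24 ≠ 0.
So rank(O) ≥ 3; since O has 3 columns, rank(O) = 3.
rank(O) = 3 = n, so the pair (A, C) is completely observable.

3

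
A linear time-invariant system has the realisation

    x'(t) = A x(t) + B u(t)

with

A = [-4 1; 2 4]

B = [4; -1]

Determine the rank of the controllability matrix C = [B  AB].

AB = [[-17], [4]]
Controllability matrix C = [B  AB] = [[4, -17], [-1, 4]]
det(C) = 4·4 - (-17)·(-1) = 16 - 17 = -1 ≠ 0, so rank(C) = 2.
rank(C) = 2 = n, so the pair (A, B) is completely controllable.

2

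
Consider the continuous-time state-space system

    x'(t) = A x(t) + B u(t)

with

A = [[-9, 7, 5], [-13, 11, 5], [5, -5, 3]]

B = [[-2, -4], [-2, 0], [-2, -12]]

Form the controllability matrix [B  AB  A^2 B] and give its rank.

AB = [[-6, -24], [-6, -8], [-6, -56]]
A^2B = [[-18, -120], [-18, -56], [-18, -248]]
Controllability matrix C = [B  AB  A^2B] = [[-2, -4, -6, -24, -18, -120], [-2, 0, -6, -8, -18, -56], [-2, -12, -6, -56, -18, -248]]
The rows r1, r2, r3 of C are linearly dependent: -3·r1 + 2·r2 + r3 = 0 (check each entry), so rank(C) ≤ 2.
The 2×2 minor from rows 1, 2, columns 1, 2 is (-2)·0 - (-4)·(-2) = 0 - 8 = -8 ≠ 0, so rank(C) = 2.
rank(C) = 2 < n = 3, so the pair (A, B) is not completely controllable.

2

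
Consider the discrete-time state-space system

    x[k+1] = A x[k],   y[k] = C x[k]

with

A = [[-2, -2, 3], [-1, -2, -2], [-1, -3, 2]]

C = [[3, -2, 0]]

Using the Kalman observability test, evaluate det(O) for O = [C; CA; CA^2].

CA = [[-4, -2, 13]]
CA^2 = [[-3, -27, 18]]
Observability matrix O = [C; CA; CA^2] = [[3, -2, 0], [-4, -2, 13], [-3, -27, 18]]
Expanding along the first row, det(O) = 3·((-2)·18 - 13·(-27)) - (-2)·((-4)·18 - 13·(-3)) + 0·((-4)·(-27) - (-2)·(-3)) = 3·315 - (-2)·(-33) + 0·102 = 879
Since det(O) ≠ 0, rank(O) = 3 and the system is completely observable.

879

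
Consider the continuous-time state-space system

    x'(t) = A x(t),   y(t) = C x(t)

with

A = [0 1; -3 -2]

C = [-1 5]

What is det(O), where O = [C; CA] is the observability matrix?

86

CA = [[-15, -11]]
Observability matrix O = [C; CA] = [[-1, 5], [-15, -11]]
det(O) = (-1)·(-11) - 5·(-15) = 11 - (-75) = 86
Since det(O) ≠ 0, rank(O) = 2 and the system is completely observable.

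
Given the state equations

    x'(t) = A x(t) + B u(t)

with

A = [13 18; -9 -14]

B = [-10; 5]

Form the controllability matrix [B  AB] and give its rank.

1

AB = [[-40], [20]]
Controllability matrix C = [B  AB] = [[-10, -40], [5, 20]]
Every column of C is a scalar multiple of column 1 = [-10, 5] (multipliers 1, 4), so the columns span a one-dimensional space.
C ≠ 0, hence rank(C) = 1.
rank(C) = 1 < n = 2, so the pair (A, B) is not completely controllable.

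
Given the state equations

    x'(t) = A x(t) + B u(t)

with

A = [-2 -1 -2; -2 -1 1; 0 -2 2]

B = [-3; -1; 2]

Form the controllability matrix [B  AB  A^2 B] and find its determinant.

AB = [[3], [9], [6]]
A^2B = [[-27], [-9], [-6]]
Controllability matrix C = [B  AB  A^2B] = [[-3, 3, -27], [-1, 9, -9], [2, 6, -6]]
Expanding along the first row, det(C) = (-3)·(9·(-6) - (-9)·6) - 3·((-1)·(-6) - (-9)·2) + (-27)·((-1)·6 - 9·2) = (-3)·0 - 3·24 + (-27)·(-24) = 576
Since det(C) ≠ 0, rank(C) = 3 and the system is completely controllable.

576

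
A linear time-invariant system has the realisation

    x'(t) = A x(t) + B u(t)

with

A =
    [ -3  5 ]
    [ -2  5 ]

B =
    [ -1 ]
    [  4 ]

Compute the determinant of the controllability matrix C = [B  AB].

AB = [[23], [22]]
Controllability matrix C = [B  AB] = [[-1, 23], [4, 22]]
det(C) = (-1)·22 - 23·4 = -22 - 92 = -114
Since det(C) ≠ 0, rank(C) = 2 and the system is completely controllable.

-114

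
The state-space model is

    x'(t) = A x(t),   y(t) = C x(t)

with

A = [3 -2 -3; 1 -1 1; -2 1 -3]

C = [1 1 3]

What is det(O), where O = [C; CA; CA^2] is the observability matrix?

-133

CA = [[-2, 0, -11]]
CA^2 = [[16, -7, 39]]
Observability matrix O = [C; CA; CA^2] = [[1, 1, 3], [-2, 0, -11], [16, -7, 39]]
Expanding along the first row, det(O) = 1·(0·39 - (-11)·(-7)) - 1·((-2)·39 - (-11)·16) + 3·((-2)·(-7) - 0·16) = 1·(-77) - 1·98 + 3·14 = -133
Since det(O) ≠ 0, rank(O) = 3 and the system is completely observable.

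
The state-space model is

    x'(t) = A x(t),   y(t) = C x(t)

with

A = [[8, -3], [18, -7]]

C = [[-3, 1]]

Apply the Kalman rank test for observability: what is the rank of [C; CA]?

CA = [[-6, 2]]
Observability matrix O = [C; CA] = [[-3, 1], [-6, 2]]
Every row of O is a scalar multiple of row 1 = [-3, 1] (multipliers 1, 2), so the rows span a one-dimensional space.
O ≠ 0, hence rank(O) = 1.
rank(O) = 1 < n = 2, so the pair (A, C) is not completely observable.

1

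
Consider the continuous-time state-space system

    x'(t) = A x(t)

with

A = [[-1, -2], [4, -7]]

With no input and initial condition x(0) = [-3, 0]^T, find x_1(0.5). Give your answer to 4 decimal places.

-1.0925

det(sI - A) = s^2 - (tr A)s + det A, with tr A = (-1) + (-7) = -8 and det A = (-1)·(-7) - (-2)·4 = 7 - (-8) = 15.
So p(s) = det(sI - A) = s^2 + 8s + 15.
Factor s^2 + 8s + 15: two numbers with sum -8 and product 15 are -3 and -5, so s^2 + 8s + 15 = (s + 3)(s + 5).
Hence p(s) = (s + 3) (s + 5), with roots -5, -3.
The eigenvalues -5, -3 are distinct and real, so A is diagonalisable and x(t) = e^{At} x(0) = V diag(e^{λ_i t}) V^{-1} x(0), where the columns of V are the eigenvectors.
λ = -5: A - (-5)I = [[4, -2], [4, -2]]. Row 1 gives 4·v1 + (-2)·v2 = 0, so take v_1 = [-1, -2]^T.
λ = -3: A - (-3)I = [[2, -2], [4, -4]]. Row 1 gives 2·v1 + (-2)·v2 = 0, so take v_2 = [1, 1]^T.
V = [v_1 v_2] = [[-1, 1], [-2, 1]] has det V = 1, so V^{-1} = adj(V)/det V = [[1, -1], [2, -1]].
Modal coordinates z(0) = V^{-1} x(0): 1·(-3) + (-1)·0 = -3; 2·(-3) + (-1)·0 = -6; so z(0) = [-3, -6]^T.
x_1(t) = Σ_i (v_i)_1 · z_i(0) · e^{λ_i t} (row 1 of V times the modal terms).
x_1(0.5) = (-1)·(-3)·e^{-5·0.5} + 1·(-6)·e^{-3·0.5} = 3·0.082085 + (-6)·0.223130 = -1.0925.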